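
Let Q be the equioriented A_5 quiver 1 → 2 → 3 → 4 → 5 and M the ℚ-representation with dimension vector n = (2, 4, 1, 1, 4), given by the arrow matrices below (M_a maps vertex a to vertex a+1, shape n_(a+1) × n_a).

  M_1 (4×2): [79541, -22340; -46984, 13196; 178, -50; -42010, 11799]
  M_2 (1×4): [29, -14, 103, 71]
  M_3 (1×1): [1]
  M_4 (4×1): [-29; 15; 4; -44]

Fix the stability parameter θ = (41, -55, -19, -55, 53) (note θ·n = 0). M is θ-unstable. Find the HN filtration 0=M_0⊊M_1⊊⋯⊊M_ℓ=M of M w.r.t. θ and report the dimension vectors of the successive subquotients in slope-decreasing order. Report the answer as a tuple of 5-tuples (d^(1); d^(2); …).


Interval decomposition of M: I[1,2], I[1,5], I[2,2]^2, I[5,5]^3.
HN type (ℓ=4): μ^(1)=53; μ^(2)=-7; μ^(3)=-22; μ^(4)=-55

((0, 0, 0, 0, 4); (1, 1, 0, 0, 0); (1, 1, 1, 1, 0); (0, 2, 0, 0, 0))


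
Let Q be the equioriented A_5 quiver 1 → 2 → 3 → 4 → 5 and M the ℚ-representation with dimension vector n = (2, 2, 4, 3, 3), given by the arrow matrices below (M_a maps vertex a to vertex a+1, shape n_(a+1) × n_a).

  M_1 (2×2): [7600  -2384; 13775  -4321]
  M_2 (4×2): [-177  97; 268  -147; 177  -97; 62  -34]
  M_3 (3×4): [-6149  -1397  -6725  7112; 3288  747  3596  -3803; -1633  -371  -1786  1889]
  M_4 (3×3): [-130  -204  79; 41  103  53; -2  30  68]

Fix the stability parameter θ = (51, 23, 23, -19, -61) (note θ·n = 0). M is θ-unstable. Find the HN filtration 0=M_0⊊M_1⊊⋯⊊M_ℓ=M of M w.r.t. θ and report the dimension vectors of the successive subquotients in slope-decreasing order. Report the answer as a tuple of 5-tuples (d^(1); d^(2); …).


Barcode: M ≅ I[1,1], I[1,5], I[2,4], I[3,3], I[3,5], I[5,5]. HN layers by μ_θ (6 steps, strictly decreasing):
  μ^(1)=51; μ^(2)=23; μ^(3)=9; μ^(4)=17/5; μ^(5)=-19; μ^(6)=-61

((1, 0, 0, 0, 0); (0, 0, 1, 0, 0); (0, 1, 1, 1, 0); (1, 1, 1, 1, 1); (0, 0, 1, 1, 1); (0, 0, 0, 0, 1))


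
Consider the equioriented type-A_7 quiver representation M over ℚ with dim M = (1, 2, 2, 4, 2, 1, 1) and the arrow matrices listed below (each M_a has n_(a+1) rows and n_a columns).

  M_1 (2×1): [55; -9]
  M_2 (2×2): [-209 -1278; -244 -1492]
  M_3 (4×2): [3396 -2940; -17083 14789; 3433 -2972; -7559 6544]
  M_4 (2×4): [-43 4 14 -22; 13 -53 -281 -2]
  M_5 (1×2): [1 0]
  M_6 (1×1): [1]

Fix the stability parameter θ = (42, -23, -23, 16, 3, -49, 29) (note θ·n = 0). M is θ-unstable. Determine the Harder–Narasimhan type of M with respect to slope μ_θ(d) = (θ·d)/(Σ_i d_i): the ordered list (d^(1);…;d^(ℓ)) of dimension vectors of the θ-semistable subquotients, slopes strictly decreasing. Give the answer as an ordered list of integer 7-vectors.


Interval decomposition of M: I[1,4], I[2,5], I[4,4], I[4,7].
HN type (ℓ=6): μ^(1)=29; μ^(2)=16; μ^(3)=19/2; μ^(4)=-4/3; μ^(5)=-10; μ^(6)=-23

((0, 0, 0, 0, 0, 0, 1); (0, 0, 0, 2, 0, 0, 0); (0, 0, 0, 1, 1, 0, 0); (1, 1, 1, 0, 0, 0, 0); (0, 0, 0, 1, 1, 1, 0); (0, 1, 1, 0, 0, 0, 0))


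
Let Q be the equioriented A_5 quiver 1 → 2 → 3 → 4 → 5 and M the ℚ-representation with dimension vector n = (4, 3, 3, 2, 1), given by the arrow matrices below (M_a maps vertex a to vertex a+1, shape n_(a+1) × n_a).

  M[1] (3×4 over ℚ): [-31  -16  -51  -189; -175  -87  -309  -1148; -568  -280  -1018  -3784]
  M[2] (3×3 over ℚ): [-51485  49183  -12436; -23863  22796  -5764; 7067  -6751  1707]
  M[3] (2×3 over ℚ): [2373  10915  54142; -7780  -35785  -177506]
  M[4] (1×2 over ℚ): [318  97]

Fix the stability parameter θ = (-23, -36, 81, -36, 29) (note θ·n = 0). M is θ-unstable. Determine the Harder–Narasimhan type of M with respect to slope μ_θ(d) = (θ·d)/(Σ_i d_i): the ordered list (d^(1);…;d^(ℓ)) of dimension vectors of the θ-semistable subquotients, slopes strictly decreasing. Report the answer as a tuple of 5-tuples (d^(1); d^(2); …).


Barcode: M ≅ I[1,1], I[1,3], I[1,4], I[1,5]. HN layers by μ_θ (5 steps, strictly decreasing):
  μ^(1)=81; μ^(2)=29; μ^(3)=45/2; μ^(4)=-23; μ^(5)=-59/2

((0, 0, 1, 0, 0); (0, 0, 0, 0, 1); (0, 0, 2, 2, 0); (1, 0, 0, 0, 0); (3, 3, 0, 0, 0))


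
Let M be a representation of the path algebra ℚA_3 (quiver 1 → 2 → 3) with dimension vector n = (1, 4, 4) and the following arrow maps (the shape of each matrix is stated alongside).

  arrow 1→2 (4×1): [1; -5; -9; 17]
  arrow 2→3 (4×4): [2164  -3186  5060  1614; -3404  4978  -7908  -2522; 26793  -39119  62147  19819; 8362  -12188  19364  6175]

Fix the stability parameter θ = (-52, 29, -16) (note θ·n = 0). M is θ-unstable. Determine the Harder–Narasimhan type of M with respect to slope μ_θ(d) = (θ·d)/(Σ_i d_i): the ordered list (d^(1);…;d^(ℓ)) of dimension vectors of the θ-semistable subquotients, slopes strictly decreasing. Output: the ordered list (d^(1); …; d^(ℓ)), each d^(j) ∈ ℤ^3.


Barcode: M ≅ I[1,3], I[2,2], I[2,3]^2, I[3,3]. HN layers by μ_θ (4 steps, strictly decreasing):
  μ^(1)=29; μ^(2)=13/2; μ^(3)=-16; μ^(4)=-52

((0, 1, 0); (0, 3, 3); (0, 0, 1); (1, 0, 0))


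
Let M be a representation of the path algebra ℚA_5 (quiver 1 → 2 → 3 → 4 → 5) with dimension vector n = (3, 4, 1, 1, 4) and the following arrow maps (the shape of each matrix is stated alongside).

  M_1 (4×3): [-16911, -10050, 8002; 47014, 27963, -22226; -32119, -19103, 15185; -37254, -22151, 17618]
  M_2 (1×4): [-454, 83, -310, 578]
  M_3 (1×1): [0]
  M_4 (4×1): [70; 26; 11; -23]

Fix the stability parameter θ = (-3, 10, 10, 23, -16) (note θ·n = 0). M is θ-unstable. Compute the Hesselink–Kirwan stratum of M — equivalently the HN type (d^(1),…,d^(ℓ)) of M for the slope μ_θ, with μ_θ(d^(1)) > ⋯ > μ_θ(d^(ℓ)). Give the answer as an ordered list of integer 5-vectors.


Barcode: M ≅ I[1,2]^2, I[1,3], I[2,2], I[4,5], I[5,5]^3. HN layers by μ_θ (4 steps, strictly decreasing):
  μ^(1)=10; μ^(2)=7/2; μ^(3)=-3; μ^(4)=-16

((0, 4, 1, 0, 0); (0, 0, 0, 1, 1); (3, 0, 0, 0, 0); (0, 0, 0, 0, 3))


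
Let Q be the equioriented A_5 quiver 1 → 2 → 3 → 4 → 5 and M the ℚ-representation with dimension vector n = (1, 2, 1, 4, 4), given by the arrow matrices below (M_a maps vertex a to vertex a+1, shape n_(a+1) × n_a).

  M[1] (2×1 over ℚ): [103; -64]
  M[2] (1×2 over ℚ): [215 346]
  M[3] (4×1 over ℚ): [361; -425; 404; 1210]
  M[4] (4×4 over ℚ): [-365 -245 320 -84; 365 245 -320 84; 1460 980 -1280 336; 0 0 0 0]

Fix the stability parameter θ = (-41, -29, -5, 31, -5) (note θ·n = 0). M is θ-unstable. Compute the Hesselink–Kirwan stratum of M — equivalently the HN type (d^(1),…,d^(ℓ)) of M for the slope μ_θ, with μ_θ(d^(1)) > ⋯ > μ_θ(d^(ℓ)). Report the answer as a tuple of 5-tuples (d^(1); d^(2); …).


Via rank(M_{q-1}∘⋯∘M_p): M ≅ I[1,4], I[2,2], I[4,4]^2, I[4,5], I[5,5]^3.
μ_θ-semistable layers: μ^(1)=31; μ^(2)=13; μ^(3)=-5; μ^(4)=-29; μ^(5)=-41

((0, 0, 0, 3, 0); (0, 0, 0, 1, 1); (0, 0, 1, 0, 3); (0, 2, 0, 0, 0); (1, 0, 0, 0, 0))


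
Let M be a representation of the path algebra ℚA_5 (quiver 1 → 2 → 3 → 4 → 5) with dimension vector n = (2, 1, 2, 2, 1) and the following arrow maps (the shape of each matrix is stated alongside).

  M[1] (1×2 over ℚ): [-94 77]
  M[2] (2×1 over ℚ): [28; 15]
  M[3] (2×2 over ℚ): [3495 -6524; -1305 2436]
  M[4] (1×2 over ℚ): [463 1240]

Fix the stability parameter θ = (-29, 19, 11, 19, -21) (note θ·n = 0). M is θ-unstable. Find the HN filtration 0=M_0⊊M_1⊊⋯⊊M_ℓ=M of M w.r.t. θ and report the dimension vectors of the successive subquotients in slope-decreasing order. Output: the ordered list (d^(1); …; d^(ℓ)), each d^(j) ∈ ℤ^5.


Interval decomposition of M: I[1,1], I[1,3], I[3,5], I[4,4].
HN type (ℓ=4): μ^(1)=19; μ^(2)=15; μ^(3)=3; μ^(4)=-29

((0, 0, 0, 1, 0); (0, 1, 1, 0, 0); (0, 0, 1, 1, 1); (2, 0, 0, 0, 0))


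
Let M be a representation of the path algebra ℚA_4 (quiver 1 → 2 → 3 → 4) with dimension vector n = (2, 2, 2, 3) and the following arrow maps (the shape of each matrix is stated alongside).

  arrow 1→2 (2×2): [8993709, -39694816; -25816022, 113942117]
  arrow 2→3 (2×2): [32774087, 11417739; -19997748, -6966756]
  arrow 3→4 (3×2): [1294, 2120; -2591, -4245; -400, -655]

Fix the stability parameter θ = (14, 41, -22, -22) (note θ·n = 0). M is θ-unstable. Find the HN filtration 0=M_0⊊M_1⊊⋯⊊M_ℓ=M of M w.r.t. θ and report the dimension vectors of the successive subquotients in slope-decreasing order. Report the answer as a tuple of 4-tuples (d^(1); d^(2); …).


Interval decomposition of M: I[1,2], I[1,4], I[3,4], I[4,4].
HN type (ℓ=4): μ^(1)=41; μ^(2)=14; μ^(3)=11/4; μ^(4)=-22

((0, 1, 0, 0); (1, 0, 0, 0); (1, 1, 1, 1); (0, 0, 1, 2))


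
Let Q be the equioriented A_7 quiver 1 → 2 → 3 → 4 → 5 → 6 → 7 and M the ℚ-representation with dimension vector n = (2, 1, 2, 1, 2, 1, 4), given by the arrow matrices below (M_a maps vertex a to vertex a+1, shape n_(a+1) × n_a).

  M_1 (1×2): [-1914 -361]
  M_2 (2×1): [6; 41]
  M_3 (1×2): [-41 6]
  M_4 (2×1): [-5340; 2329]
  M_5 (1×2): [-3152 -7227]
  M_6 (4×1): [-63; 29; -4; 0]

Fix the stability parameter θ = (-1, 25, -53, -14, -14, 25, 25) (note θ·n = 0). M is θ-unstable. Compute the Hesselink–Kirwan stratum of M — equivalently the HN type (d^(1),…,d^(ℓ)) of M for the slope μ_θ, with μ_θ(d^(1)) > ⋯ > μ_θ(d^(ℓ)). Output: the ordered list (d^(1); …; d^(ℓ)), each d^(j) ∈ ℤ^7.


Interval decomposition of M: I[1,1], I[1,3], I[3,7], I[5,5], I[7,7]^3.
HN type (ℓ=5): μ^(1)=25; μ^(2)=-1; μ^(3)=-29/3; μ^(4)=-14; μ^(5)=-53

((0, 0, 0, 0, 0, 1, 4); (1, 0, 0, 0, 0, 0, 0); (1, 1, 1, 0, 0, 0, 0); (0, 0, 0, 1, 2, 0, 0); (0, 0, 1, 0, 0, 0, 0))


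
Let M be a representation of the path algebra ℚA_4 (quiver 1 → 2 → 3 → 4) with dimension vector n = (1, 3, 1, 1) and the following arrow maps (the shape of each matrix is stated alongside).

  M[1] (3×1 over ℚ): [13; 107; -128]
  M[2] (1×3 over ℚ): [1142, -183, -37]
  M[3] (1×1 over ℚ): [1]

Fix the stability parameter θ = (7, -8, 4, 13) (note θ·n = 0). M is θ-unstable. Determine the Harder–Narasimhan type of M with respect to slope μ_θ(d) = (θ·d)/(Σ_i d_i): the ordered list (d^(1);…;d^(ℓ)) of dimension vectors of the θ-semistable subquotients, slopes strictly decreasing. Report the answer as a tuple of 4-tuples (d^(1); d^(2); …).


Interval decomposition of M: I[1,4], I[2,2]^2.
HN type (ℓ=4): μ^(1)=13; μ^(2)=4; μ^(3)=-1/2; μ^(4)=-8

((0, 0, 0, 1); (0, 0, 1, 0); (1, 1, 0, 0); (0, 2, 0, 0))


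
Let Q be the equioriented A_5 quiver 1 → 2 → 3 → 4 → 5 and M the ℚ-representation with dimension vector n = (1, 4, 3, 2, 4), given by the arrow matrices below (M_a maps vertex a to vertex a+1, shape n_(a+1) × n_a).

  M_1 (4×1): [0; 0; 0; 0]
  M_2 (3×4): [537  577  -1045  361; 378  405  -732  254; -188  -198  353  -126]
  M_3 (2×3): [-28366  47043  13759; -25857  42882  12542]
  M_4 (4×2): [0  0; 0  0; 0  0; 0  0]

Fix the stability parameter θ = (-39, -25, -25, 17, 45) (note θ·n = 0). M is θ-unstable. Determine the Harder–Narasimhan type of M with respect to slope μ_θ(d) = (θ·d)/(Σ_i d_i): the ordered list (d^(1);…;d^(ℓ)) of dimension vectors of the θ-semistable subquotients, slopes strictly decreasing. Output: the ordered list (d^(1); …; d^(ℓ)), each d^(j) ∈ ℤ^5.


Interval decomposition of M: I[1,1], I[2,2], I[2,3], I[2,4]^2, I[5,5]^4.
HN type (ℓ=4): μ^(1)=45; μ^(2)=17; μ^(3)=-25; μ^(4)=-39

((0, 0, 0, 0, 4); (0, 0, 0, 2, 0); (0, 4, 3, 0, 0); (1, 0, 0, 0, 0))


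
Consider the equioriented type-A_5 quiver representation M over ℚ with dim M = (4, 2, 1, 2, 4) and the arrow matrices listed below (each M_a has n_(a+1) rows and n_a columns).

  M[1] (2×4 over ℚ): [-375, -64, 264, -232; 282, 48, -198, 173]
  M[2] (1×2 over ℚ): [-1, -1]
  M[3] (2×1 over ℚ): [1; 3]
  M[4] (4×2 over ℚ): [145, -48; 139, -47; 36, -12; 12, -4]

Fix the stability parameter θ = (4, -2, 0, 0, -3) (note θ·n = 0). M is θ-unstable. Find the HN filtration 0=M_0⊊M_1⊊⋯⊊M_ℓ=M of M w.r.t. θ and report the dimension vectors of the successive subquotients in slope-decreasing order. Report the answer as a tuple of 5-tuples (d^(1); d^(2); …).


Via rank(M_{q-1}∘⋯∘M_p): M ≅ I[1,1]^2, I[1,2], I[1,5], I[4,5], I[5,5]^2.
μ_θ-semistable layers: μ^(1)=4; μ^(2)=1; μ^(3)=-1/5; μ^(4)=-3/2; μ^(5)=-3

((2, 0, 0, 0, 0); (1, 1, 0, 0, 0); (1, 1, 1, 1, 1); (0, 0, 0, 1, 1); (0, 0, 0, 0, 2))


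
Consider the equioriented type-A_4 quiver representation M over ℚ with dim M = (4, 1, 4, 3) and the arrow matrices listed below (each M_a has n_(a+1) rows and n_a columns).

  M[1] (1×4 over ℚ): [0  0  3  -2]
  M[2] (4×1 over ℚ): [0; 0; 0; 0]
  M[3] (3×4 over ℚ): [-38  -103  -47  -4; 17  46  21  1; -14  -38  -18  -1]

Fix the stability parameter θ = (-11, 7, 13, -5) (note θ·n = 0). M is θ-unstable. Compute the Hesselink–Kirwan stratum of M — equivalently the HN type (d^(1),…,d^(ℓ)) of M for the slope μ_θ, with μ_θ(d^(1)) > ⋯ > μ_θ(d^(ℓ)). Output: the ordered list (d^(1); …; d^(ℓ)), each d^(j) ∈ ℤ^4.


Interval decomposition of M: I[1,1]^3, I[1,2], I[3,3], I[3,4]^3.
HN type (ℓ=4): μ^(1)=13; μ^(2)=7; μ^(3)=4; μ^(4)=-11

((0, 0, 1, 0); (0, 1, 0, 0); (0, 0, 3, 3); (4, 0, 0, 0))


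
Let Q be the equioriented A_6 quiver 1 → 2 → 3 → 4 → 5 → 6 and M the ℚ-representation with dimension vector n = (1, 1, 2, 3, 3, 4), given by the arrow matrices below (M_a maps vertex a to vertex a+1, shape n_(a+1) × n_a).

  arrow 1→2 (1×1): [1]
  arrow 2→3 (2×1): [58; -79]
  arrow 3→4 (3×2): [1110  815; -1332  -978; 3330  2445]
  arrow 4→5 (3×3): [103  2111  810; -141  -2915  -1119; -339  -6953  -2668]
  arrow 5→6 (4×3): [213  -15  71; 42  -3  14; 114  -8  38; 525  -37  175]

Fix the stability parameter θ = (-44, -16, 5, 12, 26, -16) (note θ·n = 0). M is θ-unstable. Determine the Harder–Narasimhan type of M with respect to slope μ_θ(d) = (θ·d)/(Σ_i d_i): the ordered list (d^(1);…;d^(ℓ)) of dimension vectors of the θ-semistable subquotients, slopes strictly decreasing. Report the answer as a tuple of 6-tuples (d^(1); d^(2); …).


Barcode: M ≅ I[1,5], I[3,3], I[4,6]^2, I[6,6]^2. HN layers by μ_θ (6 steps, strictly decreasing):
  μ^(1)=26; μ^(2)=12; μ^(3)=22/3; μ^(4)=5; μ^(5)=-16; μ^(6)=-44

((0, 0, 0, 0, 1, 0); (0, 0, 0, 1, 0, 0); (0, 0, 0, 2, 2, 2); (0, 0, 2, 0, 0, 0); (0, 1, 0, 0, 0, 2); (1, 0, 0, 0, 0, 0))


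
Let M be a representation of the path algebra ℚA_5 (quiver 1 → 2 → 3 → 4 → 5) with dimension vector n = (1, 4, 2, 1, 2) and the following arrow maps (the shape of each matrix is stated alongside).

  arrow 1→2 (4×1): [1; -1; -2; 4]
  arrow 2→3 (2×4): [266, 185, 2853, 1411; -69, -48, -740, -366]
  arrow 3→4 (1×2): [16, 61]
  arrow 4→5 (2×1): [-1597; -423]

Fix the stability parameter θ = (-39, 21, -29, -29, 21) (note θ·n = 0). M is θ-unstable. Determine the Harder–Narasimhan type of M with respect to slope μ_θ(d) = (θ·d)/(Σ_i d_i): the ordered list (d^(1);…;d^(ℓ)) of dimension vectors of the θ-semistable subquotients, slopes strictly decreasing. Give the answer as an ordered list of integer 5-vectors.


Via rank(M_{q-1}∘⋯∘M_p): M ≅ I[1,5], I[2,2]^2, I[2,3], I[5,5].
μ_θ-semistable layers: μ^(1)=21; μ^(2)=-4; μ^(3)=-37/3; μ^(4)=-39

((0, 2, 0, 0, 2); (0, 1, 1, 0, 0); (0, 1, 1, 1, 0); (1, 0, 0, 0, 0))


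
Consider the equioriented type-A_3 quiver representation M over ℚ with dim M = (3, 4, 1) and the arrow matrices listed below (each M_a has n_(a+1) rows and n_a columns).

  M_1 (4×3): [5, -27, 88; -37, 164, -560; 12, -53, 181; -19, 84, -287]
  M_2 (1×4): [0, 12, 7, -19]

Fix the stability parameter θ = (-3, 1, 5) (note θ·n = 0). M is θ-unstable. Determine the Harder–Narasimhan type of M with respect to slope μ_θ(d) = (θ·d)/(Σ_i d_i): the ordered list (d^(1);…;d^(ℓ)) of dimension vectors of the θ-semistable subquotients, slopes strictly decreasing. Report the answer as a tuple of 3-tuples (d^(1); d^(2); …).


Interval decomposition of M: I[1,2]^2, I[1,3], I[2,2].
HN type (ℓ=3): μ^(1)=5; μ^(2)=1; μ^(3)=-3

((0, 0, 1); (0, 4, 0); (3, 0, 0))


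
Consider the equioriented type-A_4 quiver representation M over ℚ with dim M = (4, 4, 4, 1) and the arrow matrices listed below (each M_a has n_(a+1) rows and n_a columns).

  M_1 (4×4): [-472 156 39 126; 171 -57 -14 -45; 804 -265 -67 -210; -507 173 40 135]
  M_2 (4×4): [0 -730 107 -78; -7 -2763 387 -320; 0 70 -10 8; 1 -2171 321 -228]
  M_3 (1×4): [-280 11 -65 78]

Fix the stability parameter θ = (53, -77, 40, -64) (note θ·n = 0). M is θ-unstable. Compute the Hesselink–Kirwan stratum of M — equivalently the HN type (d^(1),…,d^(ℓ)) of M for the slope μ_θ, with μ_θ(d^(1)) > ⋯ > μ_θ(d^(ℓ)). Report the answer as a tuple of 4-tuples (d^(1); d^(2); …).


Barcode: M ≅ I[1,2], I[1,3]^2, I[1,4], I[3,3]. HN layers by μ_θ (2 steps, strictly decreasing):
  μ^(1)=40; μ^(2)=-12

((0, 0, 3, 0); (4, 4, 1, 1))


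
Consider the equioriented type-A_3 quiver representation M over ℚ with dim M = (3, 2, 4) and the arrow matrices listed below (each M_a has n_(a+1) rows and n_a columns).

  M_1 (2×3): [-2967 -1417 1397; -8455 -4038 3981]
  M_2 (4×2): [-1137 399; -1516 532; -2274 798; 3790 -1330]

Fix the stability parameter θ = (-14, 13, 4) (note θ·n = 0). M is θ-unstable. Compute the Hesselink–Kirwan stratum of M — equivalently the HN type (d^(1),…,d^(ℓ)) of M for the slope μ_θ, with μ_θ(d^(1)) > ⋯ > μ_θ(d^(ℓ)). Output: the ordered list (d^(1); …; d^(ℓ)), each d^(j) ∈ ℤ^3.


Interval decomposition of M: I[1,1], I[1,2], I[1,3], I[3,3]^3.
HN type (ℓ=4): μ^(1)=13; μ^(2)=17/2; μ^(3)=4; μ^(4)=-14

((0, 1, 0); (0, 1, 1); (0, 0, 3); (3, 0, 0))


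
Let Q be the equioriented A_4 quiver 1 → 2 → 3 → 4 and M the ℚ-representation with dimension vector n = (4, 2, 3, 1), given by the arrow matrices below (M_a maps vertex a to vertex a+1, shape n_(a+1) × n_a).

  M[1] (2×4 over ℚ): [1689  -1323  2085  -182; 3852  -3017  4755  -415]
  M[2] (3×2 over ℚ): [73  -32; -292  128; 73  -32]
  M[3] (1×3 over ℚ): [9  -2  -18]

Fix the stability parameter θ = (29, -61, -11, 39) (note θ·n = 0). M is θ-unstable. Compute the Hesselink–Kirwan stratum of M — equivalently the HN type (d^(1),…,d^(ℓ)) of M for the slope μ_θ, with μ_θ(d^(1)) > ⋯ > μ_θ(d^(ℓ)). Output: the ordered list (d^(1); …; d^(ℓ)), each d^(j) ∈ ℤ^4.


Via rank(M_{q-1}∘⋯∘M_p): M ≅ I[1,1]^2, I[1,2], I[1,4], I[3,3]^2.
μ_θ-semistable layers: μ^(1)=39; μ^(2)=29; μ^(3)=-11; μ^(4)=-16

((0, 0, 0, 1); (2, 0, 0, 0); (0, 0, 3, 0); (2, 2, 0, 0))


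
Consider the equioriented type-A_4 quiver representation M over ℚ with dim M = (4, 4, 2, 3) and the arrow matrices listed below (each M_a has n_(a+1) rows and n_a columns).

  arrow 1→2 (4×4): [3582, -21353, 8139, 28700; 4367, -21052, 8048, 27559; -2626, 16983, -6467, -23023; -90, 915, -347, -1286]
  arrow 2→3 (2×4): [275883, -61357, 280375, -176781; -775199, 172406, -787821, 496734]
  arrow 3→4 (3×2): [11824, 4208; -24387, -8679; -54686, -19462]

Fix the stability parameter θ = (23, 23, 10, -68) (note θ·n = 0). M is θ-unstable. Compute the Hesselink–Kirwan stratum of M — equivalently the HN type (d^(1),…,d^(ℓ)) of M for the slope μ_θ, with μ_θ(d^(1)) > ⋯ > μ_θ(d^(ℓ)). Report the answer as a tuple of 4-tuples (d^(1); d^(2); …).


Via rank(M_{q-1}∘⋯∘M_p): M ≅ I[1,2]^2, I[1,3], I[1,4], I[4,4]^2.
μ_θ-semistable layers: μ^(1)=23; μ^(2)=56/3; μ^(3)=-3; μ^(4)=-68

((2, 2, 0, 0); (1, 1, 1, 0); (1, 1, 1, 1); (0, 0, 0, 2))


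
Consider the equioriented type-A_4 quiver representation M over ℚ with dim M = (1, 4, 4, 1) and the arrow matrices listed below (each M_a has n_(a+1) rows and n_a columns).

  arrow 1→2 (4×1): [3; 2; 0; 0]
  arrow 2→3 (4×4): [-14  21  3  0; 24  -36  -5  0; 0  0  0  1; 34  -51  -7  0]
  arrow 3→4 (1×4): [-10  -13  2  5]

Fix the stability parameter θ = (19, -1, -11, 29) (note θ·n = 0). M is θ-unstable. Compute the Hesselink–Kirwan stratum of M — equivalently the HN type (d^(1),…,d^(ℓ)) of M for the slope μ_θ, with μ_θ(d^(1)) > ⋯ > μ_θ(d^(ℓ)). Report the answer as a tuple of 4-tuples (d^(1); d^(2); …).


Barcode: M ≅ I[1,2], I[2,3]^2, I[2,4], I[3,3]. HN layers by μ_θ (4 steps, strictly decreasing):
  μ^(1)=29; μ^(2)=9; μ^(3)=-6; μ^(4)=-11

((0, 0, 0, 1); (1, 1, 0, 0); (0, 3, 3, 0); (0, 0, 1, 0))


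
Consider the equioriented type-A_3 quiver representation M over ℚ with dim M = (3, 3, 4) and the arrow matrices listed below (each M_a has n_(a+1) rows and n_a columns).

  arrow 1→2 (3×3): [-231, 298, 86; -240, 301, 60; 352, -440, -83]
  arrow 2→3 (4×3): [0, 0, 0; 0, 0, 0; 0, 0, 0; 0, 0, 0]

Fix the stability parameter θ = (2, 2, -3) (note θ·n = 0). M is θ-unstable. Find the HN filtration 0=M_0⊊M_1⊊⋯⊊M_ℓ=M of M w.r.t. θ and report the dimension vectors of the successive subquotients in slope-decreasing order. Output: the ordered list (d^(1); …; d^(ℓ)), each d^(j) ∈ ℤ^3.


Barcode: M ≅ I[1,2]^3, I[3,3]^4. HN layers by μ_θ (2 steps, strictly decreasing):
  μ^(1)=2; μ^(2)=-3

((3, 3, 0); (0, 0, 4))


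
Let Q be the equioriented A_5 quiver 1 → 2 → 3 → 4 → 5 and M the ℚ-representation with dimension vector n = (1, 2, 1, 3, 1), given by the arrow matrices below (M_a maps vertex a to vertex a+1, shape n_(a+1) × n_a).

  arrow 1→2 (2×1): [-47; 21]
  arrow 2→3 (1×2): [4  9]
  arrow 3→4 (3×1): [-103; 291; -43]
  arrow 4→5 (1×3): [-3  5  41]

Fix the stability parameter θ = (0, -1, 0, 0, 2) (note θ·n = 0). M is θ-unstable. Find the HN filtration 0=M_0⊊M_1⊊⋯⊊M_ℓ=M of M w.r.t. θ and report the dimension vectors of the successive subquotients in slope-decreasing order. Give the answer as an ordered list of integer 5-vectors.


Interval decomposition of M: I[1,5], I[2,2], I[4,4]^2.
HN type (ℓ=4): μ^(1)=2; μ^(2)=0; μ^(3)=-1/2; μ^(4)=-1

((0, 0, 0, 0, 1); (0, 0, 1, 3, 0); (1, 1, 0, 0, 0); (0, 1, 0, 0, 0))


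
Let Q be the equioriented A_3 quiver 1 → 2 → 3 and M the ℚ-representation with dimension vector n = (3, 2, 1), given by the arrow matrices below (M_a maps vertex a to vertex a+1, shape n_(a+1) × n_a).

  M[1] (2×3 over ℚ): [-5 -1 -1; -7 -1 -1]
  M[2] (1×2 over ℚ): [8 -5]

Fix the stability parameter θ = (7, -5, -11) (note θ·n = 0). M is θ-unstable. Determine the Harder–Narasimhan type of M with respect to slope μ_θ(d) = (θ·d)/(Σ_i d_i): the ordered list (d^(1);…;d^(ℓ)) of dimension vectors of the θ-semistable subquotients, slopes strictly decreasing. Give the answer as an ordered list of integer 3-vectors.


Via rank(M_{q-1}∘⋯∘M_p): M ≅ I[1,1], I[1,2], I[1,3].
μ_θ-semistable layers: μ^(1)=7; μ^(2)=1; μ^(3)=-3

((1, 0, 0); (1, 1, 0); (1, 1, 1))


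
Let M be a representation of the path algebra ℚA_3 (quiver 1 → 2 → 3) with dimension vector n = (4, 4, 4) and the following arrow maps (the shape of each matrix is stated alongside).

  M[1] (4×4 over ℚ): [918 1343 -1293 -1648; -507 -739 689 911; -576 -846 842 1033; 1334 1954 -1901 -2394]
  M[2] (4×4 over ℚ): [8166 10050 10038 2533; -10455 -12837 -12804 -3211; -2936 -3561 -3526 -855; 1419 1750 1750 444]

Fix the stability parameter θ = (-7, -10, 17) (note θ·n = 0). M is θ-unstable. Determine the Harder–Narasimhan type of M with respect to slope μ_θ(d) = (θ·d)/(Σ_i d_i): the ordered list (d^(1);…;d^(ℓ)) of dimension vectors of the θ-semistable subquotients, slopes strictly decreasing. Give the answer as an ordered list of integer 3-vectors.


Interval decomposition of M: I[1,2], I[1,3]^3, I[3,3].
HN type (ℓ=2): μ^(1)=17; μ^(2)=-17/2

((0, 0, 4); (4, 4, 0))


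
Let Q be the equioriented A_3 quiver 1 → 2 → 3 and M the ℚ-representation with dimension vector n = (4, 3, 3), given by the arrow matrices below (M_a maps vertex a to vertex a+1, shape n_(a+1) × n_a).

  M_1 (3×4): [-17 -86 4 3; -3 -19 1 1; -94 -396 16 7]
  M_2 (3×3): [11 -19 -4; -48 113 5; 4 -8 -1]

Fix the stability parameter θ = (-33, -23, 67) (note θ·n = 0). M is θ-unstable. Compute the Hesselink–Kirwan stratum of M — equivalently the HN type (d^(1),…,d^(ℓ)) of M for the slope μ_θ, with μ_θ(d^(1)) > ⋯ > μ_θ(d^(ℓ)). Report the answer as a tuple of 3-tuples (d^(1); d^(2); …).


Interval decomposition of M: I[1,1], I[1,3]^3.
HN type (ℓ=3): μ^(1)=67; μ^(2)=-23; μ^(3)=-33

((0, 0, 3); (0, 3, 0); (4, 0, 0))


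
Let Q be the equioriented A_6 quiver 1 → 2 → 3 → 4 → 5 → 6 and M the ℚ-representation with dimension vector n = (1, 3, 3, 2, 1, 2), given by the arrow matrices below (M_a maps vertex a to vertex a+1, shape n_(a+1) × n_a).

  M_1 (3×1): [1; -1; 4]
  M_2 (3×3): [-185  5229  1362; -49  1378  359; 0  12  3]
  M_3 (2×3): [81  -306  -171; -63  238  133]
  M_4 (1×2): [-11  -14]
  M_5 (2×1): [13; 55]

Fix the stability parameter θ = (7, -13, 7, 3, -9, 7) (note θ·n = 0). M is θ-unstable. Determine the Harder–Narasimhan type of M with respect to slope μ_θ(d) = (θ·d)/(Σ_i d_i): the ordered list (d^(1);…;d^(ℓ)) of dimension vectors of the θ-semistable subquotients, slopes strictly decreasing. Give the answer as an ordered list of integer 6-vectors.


Via rank(M_{q-1}∘⋯∘M_p): M ≅ I[1,3], I[2,3], I[2,6], I[4,4], I[6,6].
μ_θ-semistable layers: μ^(1)=7; μ^(2)=3; μ^(3)=1/3; μ^(4)=-3; μ^(5)=-13

((0, 0, 2, 0, 0, 2); (0, 0, 0, 1, 0, 0); (0, 0, 1, 1, 1, 0); (1, 1, 0, 0, 0, 0); (0, 2, 0, 0, 0, 0))


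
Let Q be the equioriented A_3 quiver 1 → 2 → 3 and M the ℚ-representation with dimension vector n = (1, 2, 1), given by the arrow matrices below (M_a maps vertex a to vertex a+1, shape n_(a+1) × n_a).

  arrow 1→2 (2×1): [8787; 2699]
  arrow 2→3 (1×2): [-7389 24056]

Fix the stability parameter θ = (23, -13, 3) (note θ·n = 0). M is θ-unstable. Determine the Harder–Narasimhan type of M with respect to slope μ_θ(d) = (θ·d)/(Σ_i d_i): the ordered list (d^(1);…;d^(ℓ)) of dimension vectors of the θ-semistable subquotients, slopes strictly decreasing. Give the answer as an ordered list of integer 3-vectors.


Barcode: M ≅ I[1,3], I[2,2]. HN layers by μ_θ (2 steps, strictly decreasing):
  μ^(1)=13/3; μ^(2)=-13

((1, 1, 1); (0, 1, 0))


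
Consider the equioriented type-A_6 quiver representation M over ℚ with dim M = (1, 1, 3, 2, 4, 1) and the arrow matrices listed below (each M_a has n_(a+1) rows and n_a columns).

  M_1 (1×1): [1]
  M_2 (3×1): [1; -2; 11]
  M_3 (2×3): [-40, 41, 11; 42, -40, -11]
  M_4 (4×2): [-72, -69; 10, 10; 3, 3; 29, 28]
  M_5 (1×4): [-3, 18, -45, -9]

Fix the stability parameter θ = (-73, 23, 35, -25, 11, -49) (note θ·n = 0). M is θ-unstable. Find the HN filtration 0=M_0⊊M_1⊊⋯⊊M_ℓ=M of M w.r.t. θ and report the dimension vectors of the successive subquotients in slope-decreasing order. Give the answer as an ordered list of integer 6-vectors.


Via rank(M_{q-1}∘⋯∘M_p): M ≅ I[1,5], I[3,3], I[3,5], I[5,5], I[5,6].
μ_θ-semistable layers: μ^(1)=35; μ^(2)=11; μ^(3)=5; μ^(4)=-19; μ^(5)=-73

((0, 0, 1, 0, 0, 0); (0, 1, 1, 1, 3, 0); (0, 0, 1, 1, 0, 0); (0, 0, 0, 0, 1, 1); (1, 0, 0, 0, 0, 0))


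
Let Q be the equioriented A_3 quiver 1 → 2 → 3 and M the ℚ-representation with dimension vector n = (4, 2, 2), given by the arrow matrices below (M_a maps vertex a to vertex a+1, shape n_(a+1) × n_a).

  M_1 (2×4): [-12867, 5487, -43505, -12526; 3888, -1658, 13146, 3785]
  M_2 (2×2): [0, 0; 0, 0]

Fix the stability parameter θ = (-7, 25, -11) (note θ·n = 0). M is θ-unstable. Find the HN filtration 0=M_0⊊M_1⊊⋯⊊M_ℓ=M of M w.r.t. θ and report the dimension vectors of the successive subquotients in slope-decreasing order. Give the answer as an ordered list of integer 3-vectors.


Interval decomposition of M: I[1,1]^2, I[1,2]^2, I[3,3]^2.
HN type (ℓ=3): μ^(1)=25; μ^(2)=-7; μ^(3)=-11

((0, 2, 0); (4, 0, 0); (0, 0, 2))


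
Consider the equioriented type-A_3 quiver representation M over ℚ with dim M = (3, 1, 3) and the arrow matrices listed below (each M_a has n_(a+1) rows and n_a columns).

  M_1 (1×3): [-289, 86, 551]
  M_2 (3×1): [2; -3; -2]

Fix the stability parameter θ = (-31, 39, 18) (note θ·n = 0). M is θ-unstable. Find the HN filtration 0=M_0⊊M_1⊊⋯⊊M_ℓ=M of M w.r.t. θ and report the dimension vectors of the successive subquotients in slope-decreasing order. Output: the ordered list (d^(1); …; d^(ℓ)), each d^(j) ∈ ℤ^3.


Interval decomposition of M: I[1,1]^2, I[1,3], I[3,3]^2.
HN type (ℓ=3): μ^(1)=57/2; μ^(2)=18; μ^(3)=-31

((0, 1, 1); (0, 0, 2); (3, 0, 0))


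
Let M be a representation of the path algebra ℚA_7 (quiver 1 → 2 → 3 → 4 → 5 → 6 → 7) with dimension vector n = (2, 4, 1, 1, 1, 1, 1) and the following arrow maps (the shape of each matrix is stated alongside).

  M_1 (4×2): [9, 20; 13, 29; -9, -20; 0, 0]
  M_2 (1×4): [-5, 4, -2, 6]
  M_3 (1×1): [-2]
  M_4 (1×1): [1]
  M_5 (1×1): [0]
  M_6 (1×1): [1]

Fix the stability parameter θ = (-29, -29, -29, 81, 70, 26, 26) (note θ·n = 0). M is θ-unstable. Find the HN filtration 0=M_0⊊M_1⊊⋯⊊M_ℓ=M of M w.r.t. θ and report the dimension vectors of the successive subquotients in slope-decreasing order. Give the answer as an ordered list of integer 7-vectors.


Interval decomposition of M: I[1,2], I[1,5], I[2,2]^2, I[6,7].
HN type (ℓ=3): μ^(1)=151/2; μ^(2)=26; μ^(3)=-29

((0, 0, 0, 1, 1, 0, 0); (0, 0, 0, 0, 0, 1, 1); (2, 4, 1, 0, 0, 0, 0))


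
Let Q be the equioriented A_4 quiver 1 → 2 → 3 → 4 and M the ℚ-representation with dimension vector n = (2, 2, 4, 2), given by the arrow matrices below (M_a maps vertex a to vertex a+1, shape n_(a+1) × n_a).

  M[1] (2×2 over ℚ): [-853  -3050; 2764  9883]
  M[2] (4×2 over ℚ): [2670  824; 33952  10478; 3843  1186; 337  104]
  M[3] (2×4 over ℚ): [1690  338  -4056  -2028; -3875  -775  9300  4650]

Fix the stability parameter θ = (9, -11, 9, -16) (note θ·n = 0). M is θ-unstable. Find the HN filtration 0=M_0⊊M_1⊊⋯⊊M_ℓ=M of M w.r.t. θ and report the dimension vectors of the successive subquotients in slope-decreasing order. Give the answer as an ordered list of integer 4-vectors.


Via rank(M_{q-1}∘⋯∘M_p): M ≅ I[1,3], I[1,4], I[3,3]^2, I[4,4].
μ_θ-semistable layers: μ^(1)=9; μ^(2)=-1; μ^(3)=-9/4; μ^(4)=-16

((0, 0, 3, 0); (1, 1, 0, 0); (1, 1, 1, 1); (0, 0, 0, 1))


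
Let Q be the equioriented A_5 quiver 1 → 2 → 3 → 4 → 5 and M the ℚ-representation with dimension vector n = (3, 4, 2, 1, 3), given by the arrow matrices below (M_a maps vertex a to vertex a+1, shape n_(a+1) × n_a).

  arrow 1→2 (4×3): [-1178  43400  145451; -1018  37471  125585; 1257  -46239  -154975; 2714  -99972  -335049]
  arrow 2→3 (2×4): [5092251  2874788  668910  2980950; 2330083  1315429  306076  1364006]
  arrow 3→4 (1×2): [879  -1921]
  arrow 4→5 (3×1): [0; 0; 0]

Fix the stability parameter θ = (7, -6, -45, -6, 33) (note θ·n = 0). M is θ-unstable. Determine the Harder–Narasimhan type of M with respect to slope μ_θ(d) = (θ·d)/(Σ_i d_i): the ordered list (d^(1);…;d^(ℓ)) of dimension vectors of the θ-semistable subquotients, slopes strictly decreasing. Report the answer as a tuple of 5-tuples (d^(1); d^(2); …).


Barcode: M ≅ I[1,2], I[1,3], I[1,4], I[2,2], I[5,5]^3. HN layers by μ_θ (4 steps, strictly decreasing):
  μ^(1)=33; μ^(2)=1/2; μ^(3)=-6; μ^(4)=-44/3

((0, 0, 0, 0, 3); (1, 1, 0, 0, 0); (0, 1, 0, 1, 0); (2, 2, 2, 0, 0))


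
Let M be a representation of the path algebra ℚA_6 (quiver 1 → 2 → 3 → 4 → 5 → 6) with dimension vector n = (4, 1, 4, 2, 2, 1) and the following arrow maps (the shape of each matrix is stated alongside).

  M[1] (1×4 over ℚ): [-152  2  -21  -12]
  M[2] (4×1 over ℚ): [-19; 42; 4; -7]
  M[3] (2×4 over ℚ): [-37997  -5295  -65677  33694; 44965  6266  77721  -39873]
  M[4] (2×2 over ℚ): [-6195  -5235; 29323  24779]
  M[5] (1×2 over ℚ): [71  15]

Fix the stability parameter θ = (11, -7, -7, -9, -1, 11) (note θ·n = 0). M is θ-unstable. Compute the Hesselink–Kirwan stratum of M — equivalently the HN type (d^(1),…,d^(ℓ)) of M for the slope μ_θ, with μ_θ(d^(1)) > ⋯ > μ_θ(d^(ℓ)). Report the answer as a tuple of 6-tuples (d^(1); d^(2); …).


Interval decomposition of M: I[1,1]^3, I[1,5], I[3,3]^2, I[3,4], I[5,6].
HN type (ℓ=5): μ^(1)=11; μ^(2)=-1; μ^(3)=-3; μ^(4)=-7; μ^(5)=-8

((3, 0, 0, 0, 0, 1); (0, 0, 0, 0, 2, 0); (1, 1, 1, 1, 0, 0); (0, 0, 2, 0, 0, 0); (0, 0, 1, 1, 0, 0))


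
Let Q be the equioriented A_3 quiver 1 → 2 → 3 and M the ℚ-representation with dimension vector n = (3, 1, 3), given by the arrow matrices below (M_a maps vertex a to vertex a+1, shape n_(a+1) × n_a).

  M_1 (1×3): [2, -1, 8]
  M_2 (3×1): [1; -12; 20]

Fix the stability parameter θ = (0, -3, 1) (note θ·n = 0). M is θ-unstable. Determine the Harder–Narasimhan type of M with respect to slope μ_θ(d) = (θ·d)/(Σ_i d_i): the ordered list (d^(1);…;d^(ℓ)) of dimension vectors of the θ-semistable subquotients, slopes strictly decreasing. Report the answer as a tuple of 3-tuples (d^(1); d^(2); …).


Interval decomposition of M: I[1,1]^2, I[1,3], I[3,3]^2.
HN type (ℓ=3): μ^(1)=1; μ^(2)=0; μ^(3)=-3/2

((0, 0, 3); (2, 0, 0); (1, 1, 0))


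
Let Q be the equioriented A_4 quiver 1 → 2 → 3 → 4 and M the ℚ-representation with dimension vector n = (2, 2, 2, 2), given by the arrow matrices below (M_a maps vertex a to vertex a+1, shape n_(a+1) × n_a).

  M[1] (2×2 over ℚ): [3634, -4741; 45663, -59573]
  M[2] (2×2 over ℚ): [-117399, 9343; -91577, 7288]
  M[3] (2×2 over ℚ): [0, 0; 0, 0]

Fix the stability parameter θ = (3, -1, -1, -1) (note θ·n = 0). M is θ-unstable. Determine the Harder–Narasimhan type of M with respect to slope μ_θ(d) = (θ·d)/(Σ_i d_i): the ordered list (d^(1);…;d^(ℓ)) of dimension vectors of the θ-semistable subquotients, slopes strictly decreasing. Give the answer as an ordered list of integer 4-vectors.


Barcode: M ≅ I[1,3]^2, I[4,4]^2. HN layers by μ_θ (2 steps, strictly decreasing):
  μ^(1)=1/3; μ^(2)=-1

((2, 2, 2, 0); (0, 0, 0, 2))


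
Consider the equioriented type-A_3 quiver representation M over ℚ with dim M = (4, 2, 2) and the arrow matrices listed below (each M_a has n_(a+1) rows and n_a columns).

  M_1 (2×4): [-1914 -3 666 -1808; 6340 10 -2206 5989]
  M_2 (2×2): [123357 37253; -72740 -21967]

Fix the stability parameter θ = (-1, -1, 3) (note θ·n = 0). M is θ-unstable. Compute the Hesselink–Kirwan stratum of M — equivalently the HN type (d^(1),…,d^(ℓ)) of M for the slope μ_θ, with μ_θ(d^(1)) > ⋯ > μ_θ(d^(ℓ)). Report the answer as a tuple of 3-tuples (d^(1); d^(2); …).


Via rank(M_{q-1}∘⋯∘M_p): M ≅ I[1,1]^2, I[1,3]^2.
μ_θ-semistable layers: μ^(1)=3; μ^(2)=-1

((0, 0, 2); (4, 2, 0))


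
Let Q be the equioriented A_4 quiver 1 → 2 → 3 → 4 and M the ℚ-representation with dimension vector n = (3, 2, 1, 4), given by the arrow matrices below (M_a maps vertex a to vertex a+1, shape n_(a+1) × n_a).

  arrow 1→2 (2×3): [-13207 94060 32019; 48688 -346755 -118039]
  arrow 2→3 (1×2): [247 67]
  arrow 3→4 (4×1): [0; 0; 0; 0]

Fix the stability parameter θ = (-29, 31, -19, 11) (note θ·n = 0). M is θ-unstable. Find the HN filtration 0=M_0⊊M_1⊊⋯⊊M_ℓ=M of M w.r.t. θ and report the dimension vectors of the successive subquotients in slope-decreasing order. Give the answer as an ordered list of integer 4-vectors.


Interval decomposition of M: I[1,1], I[1,2], I[1,3], I[4,4]^4.
HN type (ℓ=4): μ^(1)=31; μ^(2)=11; μ^(3)=6; μ^(4)=-29

((0, 1, 0, 0); (0, 0, 0, 4); (0, 1, 1, 0); (3, 0, 0, 0))


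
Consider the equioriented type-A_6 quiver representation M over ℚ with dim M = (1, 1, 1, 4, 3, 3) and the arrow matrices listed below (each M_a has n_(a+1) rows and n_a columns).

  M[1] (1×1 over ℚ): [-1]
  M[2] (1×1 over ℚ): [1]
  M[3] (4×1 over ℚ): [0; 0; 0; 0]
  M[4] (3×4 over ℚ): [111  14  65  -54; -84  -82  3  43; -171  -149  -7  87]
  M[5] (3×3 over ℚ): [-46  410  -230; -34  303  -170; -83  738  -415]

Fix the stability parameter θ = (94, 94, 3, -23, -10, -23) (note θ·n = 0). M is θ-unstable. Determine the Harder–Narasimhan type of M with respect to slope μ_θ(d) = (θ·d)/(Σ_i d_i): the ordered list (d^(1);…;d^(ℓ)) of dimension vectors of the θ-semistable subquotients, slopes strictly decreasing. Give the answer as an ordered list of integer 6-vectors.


Interval decomposition of M: I[1,3], I[4,4], I[4,5], I[4,6]^2, I[6,6].
HN type (ℓ=4): μ^(1)=191/3; μ^(2)=-10; μ^(3)=-33/2; μ^(4)=-23

((1, 1, 1, 0, 0, 0); (0, 0, 0, 0, 1, 0); (0, 0, 0, 0, 2, 2); (0, 0, 0, 4, 0, 1))


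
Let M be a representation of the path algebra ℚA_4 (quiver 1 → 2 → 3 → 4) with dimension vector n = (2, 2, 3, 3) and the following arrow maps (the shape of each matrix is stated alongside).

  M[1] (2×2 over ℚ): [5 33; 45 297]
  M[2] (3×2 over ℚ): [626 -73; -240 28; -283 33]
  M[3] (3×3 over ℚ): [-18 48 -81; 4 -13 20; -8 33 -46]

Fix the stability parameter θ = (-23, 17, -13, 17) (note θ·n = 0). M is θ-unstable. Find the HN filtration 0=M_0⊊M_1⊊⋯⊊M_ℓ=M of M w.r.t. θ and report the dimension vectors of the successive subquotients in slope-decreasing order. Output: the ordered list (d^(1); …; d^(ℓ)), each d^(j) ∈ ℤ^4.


Interval decomposition of M: I[1,1], I[1,3], I[2,4], I[3,4], I[4,4].
HN type (ℓ=4): μ^(1)=17; μ^(2)=2; μ^(3)=-13; μ^(4)=-23

((0, 0, 0, 3); (0, 2, 2, 0); (0, 0, 1, 0); (2, 0, 0, 0))


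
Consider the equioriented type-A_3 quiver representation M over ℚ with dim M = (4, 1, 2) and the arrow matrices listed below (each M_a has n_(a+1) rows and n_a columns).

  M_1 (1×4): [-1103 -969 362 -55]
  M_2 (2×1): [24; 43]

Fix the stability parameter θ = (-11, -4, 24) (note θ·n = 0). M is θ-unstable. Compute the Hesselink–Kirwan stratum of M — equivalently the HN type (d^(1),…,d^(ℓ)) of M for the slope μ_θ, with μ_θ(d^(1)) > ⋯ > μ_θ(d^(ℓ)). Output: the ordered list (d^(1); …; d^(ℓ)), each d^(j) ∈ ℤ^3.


Interval decomposition of M: I[1,1]^3, I[1,3], I[3,3].
HN type (ℓ=3): μ^(1)=24; μ^(2)=-4; μ^(3)=-11

((0, 0, 2); (0, 1, 0); (4, 0, 0))


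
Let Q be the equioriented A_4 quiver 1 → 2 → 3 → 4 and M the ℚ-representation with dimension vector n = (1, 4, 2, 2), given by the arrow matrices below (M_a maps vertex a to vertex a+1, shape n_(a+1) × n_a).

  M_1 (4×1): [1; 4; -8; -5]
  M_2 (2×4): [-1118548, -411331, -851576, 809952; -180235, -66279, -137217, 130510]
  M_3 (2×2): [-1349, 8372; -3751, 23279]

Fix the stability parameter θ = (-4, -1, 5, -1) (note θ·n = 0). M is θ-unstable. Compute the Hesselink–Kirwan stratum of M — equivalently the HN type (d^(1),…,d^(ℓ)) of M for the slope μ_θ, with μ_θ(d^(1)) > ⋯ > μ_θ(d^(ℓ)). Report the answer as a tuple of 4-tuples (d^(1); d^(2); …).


Barcode: M ≅ I[1,4], I[2,2]^2, I[2,4]. HN layers by μ_θ (3 steps, strictly decreasing):
  μ^(1)=2; μ^(2)=-1; μ^(3)=-4

((0, 0, 2, 2); (0, 4, 0, 0); (1, 0, 0, 0))


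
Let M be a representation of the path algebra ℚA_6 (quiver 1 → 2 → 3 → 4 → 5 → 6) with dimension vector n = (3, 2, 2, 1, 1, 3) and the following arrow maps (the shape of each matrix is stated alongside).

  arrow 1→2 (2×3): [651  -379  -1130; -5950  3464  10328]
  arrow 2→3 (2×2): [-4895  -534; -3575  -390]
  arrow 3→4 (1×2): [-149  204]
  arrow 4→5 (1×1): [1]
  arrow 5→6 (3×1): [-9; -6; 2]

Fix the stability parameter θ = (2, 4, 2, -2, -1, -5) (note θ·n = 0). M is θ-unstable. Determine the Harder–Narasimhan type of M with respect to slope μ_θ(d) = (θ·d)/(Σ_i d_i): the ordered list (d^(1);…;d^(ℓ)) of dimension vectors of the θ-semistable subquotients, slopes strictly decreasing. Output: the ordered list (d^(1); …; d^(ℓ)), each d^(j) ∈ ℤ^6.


Barcode: M ≅ I[1,1], I[1,2], I[1,6], I[3,3], I[6,6]^2. HN layers by μ_θ (4 steps, strictly decreasing):
  μ^(1)=4; μ^(2)=2; μ^(3)=0; μ^(4)=-5

((0, 1, 0, 0, 0, 0); (2, 0, 1, 0, 0, 0); (1, 1, 1, 1, 1, 1); (0, 0, 0, 0, 0, 2))
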